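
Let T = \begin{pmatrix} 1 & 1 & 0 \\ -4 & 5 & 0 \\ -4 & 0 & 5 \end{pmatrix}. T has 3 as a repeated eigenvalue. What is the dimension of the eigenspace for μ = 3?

T − 3I = [[-2, 1, 0], [-4, 2, 0], [-4, 0, 2]].
This matrix has rank 2, so its null space has dimension 3 − 2 = 1.

1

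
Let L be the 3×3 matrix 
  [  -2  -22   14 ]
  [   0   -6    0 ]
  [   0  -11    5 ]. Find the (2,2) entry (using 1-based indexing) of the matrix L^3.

Characteristic polynomial: λ^3 + 3λ^2 - 28λ - 60 = (λ - 5)(λ + 2)(λ + 6), so the eigenvalues are -6, -2, 5.
λ=5: eigenvector (2, 0, 1).
λ=-6: eigenvector (2, 1, 1).
λ=-2: eigenvector (1, 0, 0).
P = [[2, 2, 1], [0, 1, 0], [1, 1, 0]], D = diag(5, -6, -2), P⁻¹ = [[0, -1, 1], [0, 1, 0], [1, 0, -2]].
L³ = P·diag(125, -216, -8)·P⁻¹ = [[-8, -682, 266], [0, -216, 0], [0, -341, 125]].
The requested entry is -216.

-216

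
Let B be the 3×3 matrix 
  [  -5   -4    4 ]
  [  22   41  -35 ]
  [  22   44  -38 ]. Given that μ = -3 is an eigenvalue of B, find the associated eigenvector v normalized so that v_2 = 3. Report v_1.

-6

B + 3I = [[-2, -4, 4], [22, 44, -35], [22, 44, -35]].
Solving (B + 3I)v = 0 gives the eigenspace spanned by (-6, 3, 0).
With v_2 = 3, v = (-6, 3, 0), so v_1 = -6.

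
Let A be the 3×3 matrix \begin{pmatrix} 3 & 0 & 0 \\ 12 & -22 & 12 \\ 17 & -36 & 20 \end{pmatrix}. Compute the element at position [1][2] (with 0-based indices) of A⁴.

-480

Characteristic polynomial: μ^3 - μ^2 - 14μ + 24 = (μ - 3)(μ - 2)(μ + 4), so the eigenvalues are -4, 2, 3.
μ=2: eigenvector (0, 1, 2).
μ=3: eigenvector (1, 0, -1).
μ=-4: eigenvector (0, -2, -3).
P = [[0, 1, 0], [1, 0, -2], [2, -1, -3]], D = diag(2, 3, -4), P⁻¹ = [[2, -3, 2], [1, 0, 0], [1, -2, 1]].
A⁴ = P·diag(16, 81, 256)·P⁻¹ = [[81, 0, 0], [-480, 976, -480], [-785, 1440, -704]].
The requested entry is -480.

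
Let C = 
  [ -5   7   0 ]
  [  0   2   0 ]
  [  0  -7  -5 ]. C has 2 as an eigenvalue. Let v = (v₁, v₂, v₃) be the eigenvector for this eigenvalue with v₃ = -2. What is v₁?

2

C − 2I = [[-7, 7, 0], [0, 0, 0], [0, -7, -7]].
Solving (C − 2I)v = 0 gives the eigenspace spanned by (2, 2, -2).
With v₃ = -2, v = (2, 2, -2), so v₁ = 2.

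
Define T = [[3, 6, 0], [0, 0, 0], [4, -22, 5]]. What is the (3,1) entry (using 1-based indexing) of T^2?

32

Characteristic polynomial: μ^3 - 8μ^2 + 15μ = μ(μ - 5)(μ - 3), so the eigenvalues are 0, 3, 5.
μ=3: eigenvector (1, 0, -2).
μ=0: eigenvector (-2, 1, 6).
μ=5: eigenvector (0, 0, 1).
P = [[1, -2, 0], [0, 1, 0], [-2, 6, 1]], D = diag(3, 0, 5), P⁻¹ = [[1, 2, 0], [0, 1, 0], [2, -2, 1]].
T² = P·diag(9, 0, 25)·P⁻¹ = [[9, 18, 0], [0, 0, 0], [32, -86, 25]].
The requested entry is 32.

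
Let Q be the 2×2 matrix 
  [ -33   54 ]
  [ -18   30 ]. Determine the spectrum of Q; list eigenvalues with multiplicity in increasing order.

-6, 3

Characteristic polynomial: p(s) = s^2 + 3s - 18 = (s - 3)(s + 6).
Roots (with multiplicity): -6, 3.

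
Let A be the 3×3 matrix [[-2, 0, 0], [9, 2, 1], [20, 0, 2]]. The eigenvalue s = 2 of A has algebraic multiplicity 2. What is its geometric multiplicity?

1

A − 2I = [[-4, 0, 0], [9, 0, 1], [20, 0, 0]].
This matrix has rank 2, so its null space has dimension 3 − 2 = 1.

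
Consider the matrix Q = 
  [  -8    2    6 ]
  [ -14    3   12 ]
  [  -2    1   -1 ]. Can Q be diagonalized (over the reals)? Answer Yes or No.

No

Characteristic polynomial: p(λ) = λ^3 + 6λ^2 + 9λ + 4 = (λ + 1)^2(λ + 4).
λ = -1 has algebraic multiplicity 2; rank(Q + 1I) = 2, so geometric multiplicity = 1.
Geometric multiplicity < algebraic multiplicity, so Q is not diagonalizable.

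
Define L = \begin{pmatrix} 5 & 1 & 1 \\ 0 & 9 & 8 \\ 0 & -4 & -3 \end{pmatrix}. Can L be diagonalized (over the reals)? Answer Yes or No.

No

Characteristic polynomial: p(μ) = μ^3 - 11μ^2 + 35μ - 25 = (μ - 5)^2(μ - 1).
μ = 5 has algebraic multiplicity 2; rank(L − 5I) = 2, so geometric multiplicity = 1.
Geometric multiplicity < algebraic multiplicity, so L is not diagonalizable.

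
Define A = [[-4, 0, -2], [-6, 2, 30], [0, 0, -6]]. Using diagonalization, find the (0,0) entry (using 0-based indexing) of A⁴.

256

Characteristic polynomial: r^3 + 8r^2 + 4r - 48 = (r - 2)(r + 4)(r + 6), so the eigenvalues are -6, -4, 2.
r=-4: eigenvector (1, 1, 0).
r=2: eigenvector (0, 1, 0).
r=-6: eigenvector (1, -3, 1).
P = [[1, 0, 1], [1, 1, -3], [0, 0, 1]], D = diag(-4, 2, -6), P⁻¹ = [[1, 0, -1], [-1, 1, 4], [0, 0, 1]].
A⁴ = P·diag(256, 16, 1296)·P⁻¹ = [[256, 0, 1040], [240, 16, -4080], [0, 0, 1296]].
The requested entry is 256.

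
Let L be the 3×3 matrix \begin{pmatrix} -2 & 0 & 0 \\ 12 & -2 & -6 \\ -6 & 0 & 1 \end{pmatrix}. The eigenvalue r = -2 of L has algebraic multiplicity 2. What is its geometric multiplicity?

L + 2I = [[0, 0, 0], [12, 0, -6], [-6, 0, 3]].
This matrix has rank 1, so its null space has dimension 3 − 1 = 2.

2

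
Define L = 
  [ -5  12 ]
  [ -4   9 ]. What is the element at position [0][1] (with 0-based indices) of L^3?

156

Characteristic polynomial: μ^2 - 4μ + 3 = (μ - 3)(μ - 1), so the eigenvalues are 1, 3.
μ=1: eigenvector (2, 1).
μ=3: eigenvector (-3, -2).
P = [[2, -3], [1, -2]], D = diag(1, 3), P⁻¹ = [[2, -3], [1, -2]].
L³ = P·diag(1, 27)·P⁻¹ = [[-77, 156], [-52, 105]].
The requested entry is 156.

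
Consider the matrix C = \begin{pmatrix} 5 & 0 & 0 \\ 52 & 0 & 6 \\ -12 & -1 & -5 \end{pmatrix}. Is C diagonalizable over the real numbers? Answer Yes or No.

Characteristic polynomial: p(λ) = λ^3 - 19λ - 30 = (λ - 5)(λ + 2)(λ + 3).
All 3 eigenvalues are distinct, so C is diagonalizable.

Yes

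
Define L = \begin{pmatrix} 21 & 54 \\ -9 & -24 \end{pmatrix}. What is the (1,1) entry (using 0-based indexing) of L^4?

3726

Characteristic polynomial: s^2 + 3s - 18 = (s - 3)(s + 6), so the eigenvalues are -6, 3.
s=-6: eigenvector (-2, 1).
s=3: eigenvector (3, -1).
P = [[-2, 3], [1, -1]], D = diag(-6, 3), P⁻¹ = [[1, 3], [1, 2]].
L⁴ = P·diag(1296, 81)·P⁻¹ = [[-2349, -7290], [1215, 3726]].
The requested entry is 3726.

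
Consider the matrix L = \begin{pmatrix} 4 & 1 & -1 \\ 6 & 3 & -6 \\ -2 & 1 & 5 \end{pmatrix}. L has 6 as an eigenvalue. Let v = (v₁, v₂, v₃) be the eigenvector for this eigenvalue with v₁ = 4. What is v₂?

L − 6I = [[-2, 1, -1], [6, -3, -6], [-2, 1, -1]].
Solving (L − 6I)v = 0 gives the eigenspace spanned by (4, 8, 0).
With v₁ = 4, v = (4, 8, 0), so v₂ = 8.

8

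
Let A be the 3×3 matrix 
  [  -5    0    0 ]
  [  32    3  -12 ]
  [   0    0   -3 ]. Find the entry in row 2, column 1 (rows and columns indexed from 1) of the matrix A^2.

-64

Characteristic polynomial: λ^3 + 5λ^2 - 9λ - 45 = (λ - 3)(λ + 3)(λ + 5), so the eigenvalues are -5, -3, 3.
λ=-5: eigenvector (1, -4, 0).
λ=3: eigenvector (0, 1, 0).
λ=-3: eigenvector (0, 2, 1).
P = [[1, 0, 0], [-4, 1, 2], [0, 0, 1]], D = diag(-5, 3, -3), P⁻¹ = [[1, 0, 0], [4, 1, -2], [0, 0, 1]].
A² = P·diag(25, 9, 9)·P⁻¹ = [[25, 0, 0], [-64, 9, 0], [0, 0, 9]].
The requested entry is -64.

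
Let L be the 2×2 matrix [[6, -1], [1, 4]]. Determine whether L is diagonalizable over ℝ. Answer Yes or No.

No

Characteristic polynomial: p(s) = s^2 - 10s + 25 = (s - 5)^2.
s = 5 has algebraic multiplicity 2; rank(L − 5I) = 1, so geometric multiplicity = 1.
Geometric multiplicity < algebraic multiplicity, so L is not diagonalizable.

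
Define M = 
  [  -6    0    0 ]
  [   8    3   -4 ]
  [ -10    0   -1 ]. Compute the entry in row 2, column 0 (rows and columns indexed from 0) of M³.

Characteristic polynomial: μ^3 + 4μ^2 - 15μ - 18 = (μ - 3)(μ + 1)(μ + 6), so the eigenvalues are -6, -1, 3.
μ=-1: eigenvector (0, 1, 1).
μ=3: eigenvector (0, 1, 0).
μ=-6: eigenvector (1, 0, 2).
P = [[0, 0, 1], [1, 1, 0], [1, 0, 2]], D = diag(-1, 3, -6), P⁻¹ = [[-2, 0, 1], [2, 1, -1], [1, 0, 0]].
M³ = P·diag(-1, 27, -216)·P⁻¹ = [[-216, 0, 0], [56, 27, -28], [-430, 0, -1]].
The requested entry is -430.

-430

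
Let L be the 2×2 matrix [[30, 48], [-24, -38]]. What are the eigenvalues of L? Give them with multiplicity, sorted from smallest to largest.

-6, -2

Characteristic polynomial: p(s) = s^2 + 8s + 12 = (s + 2)(s + 6).
Roots (with multiplicity): -6, -2.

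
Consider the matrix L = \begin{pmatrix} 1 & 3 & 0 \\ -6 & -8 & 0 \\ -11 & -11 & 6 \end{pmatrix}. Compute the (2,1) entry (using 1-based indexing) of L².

Characteristic polynomial: s^3 + s^2 - 32s - 60 = (s - 6)(s + 2)(s + 5), so the eigenvalues are -5, -2, 6.
s=6: eigenvector (0, 0, -1).
s=-2: eigenvector (-1, 1, 0).
s=-5: eigenvector (-1, 2, 1).
P = [[0, -1, -1], [0, 1, 2], [-1, 0, 1]], D = diag(6, -2, -5), P⁻¹ = [[1, 1, -1], [-2, -1, 0], [1, 1, 0]].
L² = P·diag(36, 4, 25)·P⁻¹ = [[-17, -21, 0], [42, 46, 0], [-11, -11, 36]].
The requested entry is 42.

42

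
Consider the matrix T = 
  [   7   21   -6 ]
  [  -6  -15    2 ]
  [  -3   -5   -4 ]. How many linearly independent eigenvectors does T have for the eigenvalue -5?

1

T + 5I = [[12, 21, -6], [-6, -10, 2], [-3, -5, 1]].
This matrix has rank 2, so its null space has dimension 3 − 2 = 1.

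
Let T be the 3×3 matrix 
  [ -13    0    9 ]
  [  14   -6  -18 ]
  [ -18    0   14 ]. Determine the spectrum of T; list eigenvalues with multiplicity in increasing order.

-6, -4, 5

Characteristic polynomial: p(r) = r^3 + 5r^2 - 26r - 120 = (r - 5)(r + 4)(r + 6).
Roots (with multiplicity): -6, -4, 5.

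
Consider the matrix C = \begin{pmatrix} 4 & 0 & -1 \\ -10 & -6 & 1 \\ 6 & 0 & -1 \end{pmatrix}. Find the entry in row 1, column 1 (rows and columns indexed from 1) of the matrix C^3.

22

Characteristic polynomial: r^3 + 3r^2 - 16r + 12 = (r - 2)(r - 1)(r + 6), so the eigenvalues are -6, 1, 2.
r=2: eigenvector (-1, 1, -2).
r=-6: eigenvector (0, 1, 0).
r=1: eigenvector (1, -1, 3).
P = [[-1, 0, 1], [1, 1, -1], [-2, 0, 3]], D = diag(2, -6, 1), P⁻¹ = [[-3, 0, 1], [1, 1, 0], [-2, 0, 1]].
C³ = P·diag(8, -216, 1)·P⁻¹ = [[22, 0, -7], [-238, -216, 7], [42, 0, -13]].
The requested entry is 22.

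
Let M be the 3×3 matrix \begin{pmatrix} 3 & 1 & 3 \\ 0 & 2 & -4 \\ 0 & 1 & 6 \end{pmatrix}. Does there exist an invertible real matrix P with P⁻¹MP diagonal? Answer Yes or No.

Characteristic polynomial: p(μ) = μ^3 - 11μ^2 + 40μ - 48 = (μ - 4)^2(μ - 3).
μ = 4 has algebraic multiplicity 2; rank(M − 4I) = 2, so geometric multiplicity = 1.
Geometric multiplicity < algebraic multiplicity, so M is not diagonalizable.

No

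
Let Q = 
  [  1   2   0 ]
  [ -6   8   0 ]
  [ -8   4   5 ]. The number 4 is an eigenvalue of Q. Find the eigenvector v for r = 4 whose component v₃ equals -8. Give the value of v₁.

Q − 4I = [[-3, 2, 0], [-6, 4, 0], [-8, 4, 1]].
Solving (Q − 4I)v = 0 gives the eigenspace spanned by (-4, -6, -8).
With v₃ = -8, v = (-4, -6, -8), so v₁ = -4.

-4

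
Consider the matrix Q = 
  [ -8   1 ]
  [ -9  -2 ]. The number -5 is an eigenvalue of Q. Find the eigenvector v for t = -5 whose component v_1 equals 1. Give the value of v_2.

3

Q + 5I = [[-3, 1], [-9, 3]].
Solving (Q + 5I)v = 0 gives the eigenspace spanned by (1, 3).
With v_1 = 1, v = (1, 3), so v_2 = 3.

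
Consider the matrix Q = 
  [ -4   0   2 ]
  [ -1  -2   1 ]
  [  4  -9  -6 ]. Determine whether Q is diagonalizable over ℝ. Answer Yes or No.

No

Characteristic polynomial: p(μ) = μ^3 + 12μ^2 + 45μ + 50 = (μ + 2)(μ + 5)^2.
μ = -5 has algebraic multiplicity 2; rank(Q + 5I) = 2, so geometric multiplicity = 1.
Geometric multiplicity < algebraic multiplicity, so Q is not diagonalizable.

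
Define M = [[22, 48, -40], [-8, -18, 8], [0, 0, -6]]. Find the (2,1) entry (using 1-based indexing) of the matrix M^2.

Characteristic polynomial: s^3 + 2s^2 - 36s - 72 = (s - 6)(s + 2)(s + 6), so the eigenvalues are -6, -2, 6.
s=6: eigenvector (-3, 1, 0).
s=-2: eigenvector (2, -1, 0).
s=-6: eigenvector (-2, 2, 1).
P = [[-3, 2, -2], [1, -1, 2], [0, 0, 1]], D = diag(6, -2, -6), P⁻¹ = [[-1, -2, 2], [-1, -3, 4], [0, 0, 1]].
M² = P·diag(36, 4, 36)·P⁻¹ = [[100, 192, -256], [-32, -60, 128], [0, 0, 36]].
The requested entry is -32.

-32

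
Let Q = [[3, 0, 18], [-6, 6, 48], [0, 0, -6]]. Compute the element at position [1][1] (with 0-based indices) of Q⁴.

1296

Characteristic polynomial: μ^3 - 3μ^2 - 36μ + 108 = (μ - 6)(μ - 3)(μ + 6), so the eigenvalues are -6, 3, 6.
μ=3: eigenvector (1, 2, 0).
μ=6: eigenvector (0, 1, 0).
μ=-6: eigenvector (-2, -5, 1).
P = [[1, 0, -2], [2, 1, -5], [0, 0, 1]], D = diag(3, 6, -6), P⁻¹ = [[1, 0, 2], [-2, 1, 1], [0, 0, 1]].
Q⁴ = P·diag(81, 1296, 1296)·P⁻¹ = [[81, 0, -2430], [-2430, 1296, -4860], [0, 0, 1296]].
The requested entry is 1296.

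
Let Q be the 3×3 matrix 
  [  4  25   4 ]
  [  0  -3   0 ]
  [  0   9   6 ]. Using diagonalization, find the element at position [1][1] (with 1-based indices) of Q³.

Characteristic polynomial: r^3 - 7r^2 - 6r + 72 = (r - 6)(r - 4)(r + 3), so the eigenvalues are -3, 4, 6.
r=4: eigenvector (1, 0, 0).
r=-3: eigenvector (-3, 1, -1).
r=6: eigenvector (2, 0, 1).
P = [[1, -3, 2], [0, 1, 0], [0, -1, 1]], D = diag(4, -3, 6), P⁻¹ = [[1, 1, -2], [0, 1, 0], [0, 1, 1]].
Q³ = P·diag(64, -27, 216)·P⁻¹ = [[64, 577, 304], [0, -27, 0], [0, 243, 216]].
The requested entry is 64.

64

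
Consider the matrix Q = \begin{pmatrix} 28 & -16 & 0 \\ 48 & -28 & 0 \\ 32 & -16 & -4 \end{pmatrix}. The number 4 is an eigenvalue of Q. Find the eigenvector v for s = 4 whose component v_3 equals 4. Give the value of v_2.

6

Q − 4I = [[24, -16, 0], [48, -32, 0], [32, -16, -8]].
Solving (Q − 4I)v = 0 gives the eigenspace spanned by (4, 6, 4).
With v_3 = 4, v = (4, 6, 4), so v_2 = 6.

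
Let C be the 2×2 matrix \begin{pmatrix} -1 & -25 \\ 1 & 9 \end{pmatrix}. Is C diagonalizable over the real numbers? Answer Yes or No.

Characteristic polynomial: p(μ) = μ^2 - 8μ + 16 = (μ - 4)^2.
μ = 4 has algebraic multiplicity 2; rank(C − 4I) = 1, so geometric multiplicity = 1.
Geometric multiplicity < algebraic multiplicity, so C is not diagonalizable.

No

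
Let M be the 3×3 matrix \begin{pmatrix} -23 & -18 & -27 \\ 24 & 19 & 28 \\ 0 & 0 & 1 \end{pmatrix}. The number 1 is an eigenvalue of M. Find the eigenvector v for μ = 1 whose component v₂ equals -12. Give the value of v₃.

0

M − 1I = [[-24, -18, -27], [24, 18, 28], [0, 0, 0]].
Solving (M − 1I)v = 0 gives the eigenspace spanned by (9, -12, 0).
With v₂ = -12, v = (9, -12, 0), so v₃ = 0.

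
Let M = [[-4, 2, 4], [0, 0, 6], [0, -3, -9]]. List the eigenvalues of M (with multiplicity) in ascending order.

Characteristic polynomial: p(λ) = λ^3 + 13λ^2 + 54λ + 72 = (λ + 3)(λ + 4)(λ + 6).
Roots (with multiplicity): -6, -4, -3.

-6, -4, -3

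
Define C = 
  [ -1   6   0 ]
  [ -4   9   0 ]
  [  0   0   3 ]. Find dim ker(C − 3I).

2

C − 3I = [[-4, 6, 0], [-4, 6, 0], [0, 0, 0]].
This matrix has rank 1, so its null space has dimension 3 − 1 = 2.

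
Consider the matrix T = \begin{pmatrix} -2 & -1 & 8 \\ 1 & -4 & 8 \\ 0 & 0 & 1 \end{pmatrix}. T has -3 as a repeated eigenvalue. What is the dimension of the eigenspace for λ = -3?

1

T + 3I = [[1, -1, 8], [1, -1, 8], [0, 0, 4]].
This matrix has rank 2, so its null space has dimension 3 − 2 = 1.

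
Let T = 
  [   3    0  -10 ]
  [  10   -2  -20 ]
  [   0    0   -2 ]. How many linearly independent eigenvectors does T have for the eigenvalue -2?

2

T + 2I = [[5, 0, -10], [10, 0, -20], [0, 0, 0]].
This matrix has rank 1, so its null space has dimension 3 − 1 = 2.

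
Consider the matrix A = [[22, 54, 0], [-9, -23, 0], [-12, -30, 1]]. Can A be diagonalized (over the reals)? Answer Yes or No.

Characteristic polynomial: p(λ) = λ^3 - 21λ + 20 = (λ - 4)(λ - 1)(λ + 5).
All 3 eigenvalues are distinct, so A is diagonalizable.

Yes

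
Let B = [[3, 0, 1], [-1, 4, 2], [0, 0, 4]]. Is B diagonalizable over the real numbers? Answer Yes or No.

Characteristic polynomial: p(r) = r^3 - 11r^2 + 40r - 48 = (r - 4)^2(r - 3).
r = 4 has algebraic multiplicity 2; rank(B − 4I) = 2, so geometric multiplicity = 1.
Geometric multiplicity < algebraic multiplicity, so B is not diagonalizable.

No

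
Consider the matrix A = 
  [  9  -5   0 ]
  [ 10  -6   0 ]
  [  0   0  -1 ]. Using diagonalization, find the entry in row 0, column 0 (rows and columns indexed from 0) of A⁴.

511

Characteristic polynomial: s^3 - 2s^2 - 7s - 4 = (s - 4)(s + 1)^2, so the eigenvalues are -1, -1, 4.
s=4: eigenvector (1, 1, 0).
s=-1: eigenvector (1, 2, -1).
s=-1: eigenvector (0, 0, 1).
P = [[1, 1, 0], [1, 2, 0], [0, -1, 1]], D = diag(4, -1, -1), P⁻¹ = [[2, -1, 0], [-1, 1, 0], [-1, 1, 1]].
A⁴ = P·diag(256, 1, 1)·P⁻¹ = [[511, -255, 0], [510, -254, 0], [0, 0, 1]].
The requested entry is 511.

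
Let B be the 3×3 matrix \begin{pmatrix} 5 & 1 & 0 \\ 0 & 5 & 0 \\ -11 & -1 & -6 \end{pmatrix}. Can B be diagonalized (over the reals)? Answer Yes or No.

Characteristic polynomial: p(r) = r^3 - 4r^2 - 35r + 150 = (r - 5)^2(r + 6).
r = 5 has algebraic multiplicity 2; rank(B − 5I) = 2, so geometric multiplicity = 1.
Geometric multiplicity < algebraic multiplicity, so B is not diagonalizable.

No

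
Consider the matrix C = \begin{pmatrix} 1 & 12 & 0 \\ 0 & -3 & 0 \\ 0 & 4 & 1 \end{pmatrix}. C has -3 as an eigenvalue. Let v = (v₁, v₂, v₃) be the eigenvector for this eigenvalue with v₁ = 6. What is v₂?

C + 3I = [[4, 12, 0], [0, 0, 0], [0, 4, 4]].
Solving (C + 3I)v = 0 gives the eigenspace spanned by (6, -2, 2).
With v₁ = 6, v = (6, -2, 2), so v₂ = -2.

-2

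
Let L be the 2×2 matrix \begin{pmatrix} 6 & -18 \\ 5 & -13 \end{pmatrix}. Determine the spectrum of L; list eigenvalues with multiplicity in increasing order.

Characteristic polynomial: p(r) = r^2 + 7r + 12 = (r + 3)(r + 4).
Roots (with multiplicity): -4, -3.

-4, -3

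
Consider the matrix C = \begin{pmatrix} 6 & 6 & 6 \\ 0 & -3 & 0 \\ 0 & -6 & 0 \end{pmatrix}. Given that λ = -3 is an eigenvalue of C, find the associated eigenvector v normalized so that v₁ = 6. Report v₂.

C + 3I = [[9, 6, 6], [0, 0, 0], [0, -6, 3]].
Solving (C + 3I)v = 0 gives the eigenspace spanned by (6, -3, -6).
With v₁ = 6, v = (6, -3, -6), so v₂ = -3.

-3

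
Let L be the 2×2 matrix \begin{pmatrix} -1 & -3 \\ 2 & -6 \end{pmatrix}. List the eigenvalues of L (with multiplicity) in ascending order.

Characteristic polynomial: p(s) = s^2 + 7s + 12 = (s + 3)(s + 4).
Roots (with multiplicity): -4, -3.

-4, -3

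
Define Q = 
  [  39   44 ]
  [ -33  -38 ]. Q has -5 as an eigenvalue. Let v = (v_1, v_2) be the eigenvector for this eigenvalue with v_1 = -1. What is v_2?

Q + 5I = [[44, 44], [-33, -33]].
Solving (Q + 5I)v = 0 gives the eigenspace spanned by (-1, 1).
With v_1 = -1, v = (-1, 1), so v_2 = 1.

1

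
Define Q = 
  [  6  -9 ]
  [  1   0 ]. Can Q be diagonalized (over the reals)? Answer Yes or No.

No

Characteristic polynomial: p(r) = r^2 - 6r + 9 = (r - 3)^2.
r = 3 has algebraic multiplicity 2; rank(Q − 3I) = 1, so geometric multiplicity = 1.
Geometric multiplicity < algebraic multiplicity, so Q is not diagonalizable.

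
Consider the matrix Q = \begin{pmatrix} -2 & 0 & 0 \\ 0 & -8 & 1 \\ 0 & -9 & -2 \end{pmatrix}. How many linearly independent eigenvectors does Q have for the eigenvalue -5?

Q + 5I = [[3, 0, 0], [0, -3, 1], [0, -9, 3]].
This matrix has rank 2, so its null space has dimension 3 − 2 = 1.

1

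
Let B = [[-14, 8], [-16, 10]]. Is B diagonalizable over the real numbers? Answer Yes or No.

Yes

Characteristic polynomial: p(t) = t^2 + 4t - 12 = (t - 2)(t + 6).
All 2 eigenvalues are distinct, so B is diagonalizable.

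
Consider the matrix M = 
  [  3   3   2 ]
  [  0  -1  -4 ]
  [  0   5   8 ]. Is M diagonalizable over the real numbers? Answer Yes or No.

Characteristic polynomial: p(λ) = λ^3 - 10λ^2 + 33λ - 36 = (λ - 4)(λ - 3)^2.
λ = 3 has algebraic multiplicity 2; rank(M − 3I) = 2, so geometric multiplicity = 1.
Geometric multiplicity < algebraic multiplicity, so M is not diagonalizable.

No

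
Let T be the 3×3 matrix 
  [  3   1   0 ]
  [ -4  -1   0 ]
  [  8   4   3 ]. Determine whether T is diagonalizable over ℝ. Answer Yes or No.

Characteristic polynomial: p(s) = s^3 - 5s^2 + 7s - 3 = (s - 3)(s - 1)^2.
s = 1 has algebraic multiplicity 2; rank(T − 1I) = 2, so geometric multiplicity = 1.
Geometric multiplicity < algebraic multiplicity, so T is not diagonalizable.

No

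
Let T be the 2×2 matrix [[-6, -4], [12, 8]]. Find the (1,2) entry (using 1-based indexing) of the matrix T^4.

Characteristic polynomial: μ^2 - 2μ = μ(μ - 2), so the eigenvalues are 0, 2.
μ=0: eigenvector (-2, 3).
μ=2: eigenvector (-1, 2).
P = [[-2, -1], [3, 2]], D = diag(0, 2), P⁻¹ = [[-2, -1], [3, 2]].
T⁴ = P·diag(0, 16)·P⁻¹ = [[-48, -32], [96, 64]].
The requested entry is -32.

-32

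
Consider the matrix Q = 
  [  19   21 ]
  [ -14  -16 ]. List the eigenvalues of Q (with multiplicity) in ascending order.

-2, 5

Characteristic polynomial: p(λ) = λ^2 - 3λ - 10 = (λ - 5)(λ + 2).
Roots (with multiplicity): -2, 5.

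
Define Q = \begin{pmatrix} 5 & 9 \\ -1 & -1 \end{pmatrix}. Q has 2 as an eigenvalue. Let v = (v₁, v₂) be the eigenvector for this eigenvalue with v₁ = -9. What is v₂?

3

Q − 2I = [[3, 9], [-1, -3]].
Solving (Q − 2I)v = 0 gives the eigenspace spanned by (-9, 3).
With v₁ = -9, v = (-9, 3), so v₂ = 3.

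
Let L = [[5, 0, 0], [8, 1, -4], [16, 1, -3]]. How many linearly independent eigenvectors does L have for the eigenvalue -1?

1

L + 1I = [[6, 0, 0], [8, 2, -4], [16, 1, -2]].
This matrix has rank 2, so its null space has dimension 3 − 2 = 1.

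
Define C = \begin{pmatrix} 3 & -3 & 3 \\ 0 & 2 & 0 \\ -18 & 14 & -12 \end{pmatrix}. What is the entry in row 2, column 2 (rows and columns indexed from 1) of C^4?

16

Characteristic polynomial: s^3 + 7s^2 - 36 = (s - 2)(s + 3)(s + 6), so the eigenvalues are -6, -3, 2.
s=2: eigenvector (0, 1, 1).
s=-6: eigenvector (1, 0, -3).
s=-3: eigenvector (1, 0, -2).
P = [[0, 1, 1], [1, 0, 0], [1, -3, -2]], D = diag(2, -6, -3), P⁻¹ = [[0, 1, 0], [-2, 1, -1], [3, -1, 1]].
C⁴ = P·diag(16, 1296, 81)·P⁻¹ = [[-2349, 1215, -1215], [0, 16, 0], [7290, -3710, 3726]].
The requested entry is 16.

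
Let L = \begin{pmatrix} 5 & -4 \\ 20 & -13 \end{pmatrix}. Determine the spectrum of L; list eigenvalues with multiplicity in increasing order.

Characteristic polynomial: p(s) = s^2 + 8s + 15 = (s + 3)(s + 5).
Roots (with multiplicity): -5, -3.

-5, -3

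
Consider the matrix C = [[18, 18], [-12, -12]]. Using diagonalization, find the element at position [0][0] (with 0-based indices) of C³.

Characteristic polynomial: r^2 - 6r = r(r - 6), so the eigenvalues are 0, 6.
r=6: eigenvector (3, -2).
r=0: eigenvector (-1, 1).
P = [[3, -1], [-2, 1]], D = diag(6, 0), P⁻¹ = [[1, 1], [2, 3]].
C³ = P·diag(216, 0)·P⁻¹ = [[648, 648], [-432, -432]].
The requested entry is 648.

648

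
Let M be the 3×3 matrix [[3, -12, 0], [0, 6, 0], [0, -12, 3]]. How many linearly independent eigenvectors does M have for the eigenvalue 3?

2

M − 3I = [[0, -12, 0], [0, 3, 0], [0, -12, 0]].
This matrix has rank 1, so its null space has dimension 3 − 1 = 2.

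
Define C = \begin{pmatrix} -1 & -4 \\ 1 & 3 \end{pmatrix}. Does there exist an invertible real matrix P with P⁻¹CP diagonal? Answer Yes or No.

Characteristic polynomial: p(λ) = λ^2 - 2λ + 1 = (λ - 1)^2.
λ = 1 has algebraic multiplicity 2; rank(C − 1I) = 1, so geometric multiplicity = 1.
Geometric multiplicity < algebraic multiplicity, so C is not diagonalizable.

No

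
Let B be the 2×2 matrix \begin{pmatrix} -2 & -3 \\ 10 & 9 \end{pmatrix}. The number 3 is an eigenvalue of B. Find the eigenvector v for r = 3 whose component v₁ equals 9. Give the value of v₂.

-15

B − 3I = [[-5, -3], [10, 6]].
Solving (B − 3I)v = 0 gives the eigenspace spanned by (9, -15).
With v₁ = 9, v = (9, -15), so v₂ = -15.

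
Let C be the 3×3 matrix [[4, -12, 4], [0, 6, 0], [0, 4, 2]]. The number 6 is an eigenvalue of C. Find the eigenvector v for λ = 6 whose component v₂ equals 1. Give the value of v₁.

-4

C − 6I = [[-2, -12, 4], [0, 0, 0], [0, 4, -4]].
Solving (C − 6I)v = 0 gives the eigenspace spanned by (-4, 1, 1).
With v₂ = 1, v = (-4, 1, 1), so v₁ = -4.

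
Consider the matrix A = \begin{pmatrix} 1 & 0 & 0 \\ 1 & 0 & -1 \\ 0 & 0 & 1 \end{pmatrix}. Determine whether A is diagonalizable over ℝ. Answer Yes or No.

Yes

Characteristic polynomial: p(s) = s^3 - 2s^2 + s = s(s - 1)^2.
s = 1 has algebraic multiplicity 2; rank(A − 1I) = 1, so geometric multiplicity = 2.
Every eigenvalue has geometric = algebraic multiplicity, so A is diagonalizable.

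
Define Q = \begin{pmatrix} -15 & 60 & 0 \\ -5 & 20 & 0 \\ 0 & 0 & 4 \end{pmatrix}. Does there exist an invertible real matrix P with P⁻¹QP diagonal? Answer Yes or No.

Yes

Characteristic polynomial: p(s) = s^3 - 9s^2 + 20s = s(s - 5)(s - 4).
All 3 eigenvalues are distinct, so Q is diagonalizable.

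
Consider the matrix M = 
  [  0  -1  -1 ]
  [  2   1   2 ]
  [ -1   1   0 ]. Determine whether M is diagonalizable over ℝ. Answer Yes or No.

No

Characteristic polynomial: p(s) = s^3 - s^2 - s + 1 = (s - 1)^2(s + 1).
s = 1 has algebraic multiplicity 2; rank(M − 1I) = 2, so geometric multiplicity = 1.
Geometric multiplicity < algebraic multiplicity, so M is not diagonalizable.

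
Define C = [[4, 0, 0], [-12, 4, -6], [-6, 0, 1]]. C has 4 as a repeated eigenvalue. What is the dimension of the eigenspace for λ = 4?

C − 4I = [[0, 0, 0], [-12, 0, -6], [-6, 0, -3]].
This matrix has rank 1, so its null space has dimension 3 − 1 = 2.

2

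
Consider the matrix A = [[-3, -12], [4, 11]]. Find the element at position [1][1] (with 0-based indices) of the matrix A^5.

Characteristic polynomial: s^2 - 8s + 15 = (s - 5)(s - 3), so the eigenvalues are 3, 5.
s=5: eigenvector (-3, 2).
s=3: eigenvector (-2, 1).
P = [[-3, -2], [2, 1]], D = diag(5, 3), P⁻¹ = [[1, 2], [-2, -3]].
A⁵ = P·diag(3125, 243)·P⁻¹ = [[-8403, -17292], [5764, 11771]].
The requested entry is 11771.

11771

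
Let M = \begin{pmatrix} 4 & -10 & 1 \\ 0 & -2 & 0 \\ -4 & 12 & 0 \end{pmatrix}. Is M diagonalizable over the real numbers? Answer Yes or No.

Characteristic polynomial: p(t) = t^3 - 2t^2 - 4t + 8 = (t - 2)^2(t + 2).
t = 2 has algebraic multiplicity 2; rank(M − 2I) = 2, so geometric multiplicity = 1.
Geometric multiplicity < algebraic multiplicity, so M is not diagonalizable.

No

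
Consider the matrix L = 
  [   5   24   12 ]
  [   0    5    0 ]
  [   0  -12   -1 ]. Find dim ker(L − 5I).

2

L − 5I = [[0, 24, 12], [0, 0, 0], [0, -12, -6]].
This matrix has rank 1, so its null space has dimension 3 − 1 = 2.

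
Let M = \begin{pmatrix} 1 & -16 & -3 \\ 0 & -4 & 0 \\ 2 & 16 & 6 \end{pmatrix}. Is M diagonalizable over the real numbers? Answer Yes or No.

Yes

Characteristic polynomial: p(s) = s^3 - 3s^2 - 16s + 48 = (s - 4)(s - 3)(s + 4).
All 3 eigenvalues are distinct, so M is diagonalizable.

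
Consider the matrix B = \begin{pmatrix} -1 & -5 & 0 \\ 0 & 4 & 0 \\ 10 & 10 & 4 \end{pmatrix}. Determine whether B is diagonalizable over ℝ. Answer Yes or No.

Characteristic polynomial: p(s) = s^3 - 7s^2 + 8s + 16 = (s - 4)^2(s + 1).
s = 4 has algebraic multiplicity 2; rank(B − 4I) = 1, so geometric multiplicity = 2.
Every eigenvalue has geometric = algebraic multiplicity, so B is diagonalizable.

Yes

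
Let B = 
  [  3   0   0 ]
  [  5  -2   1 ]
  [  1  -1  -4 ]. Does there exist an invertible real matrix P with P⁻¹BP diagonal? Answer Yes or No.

Characteristic polynomial: p(λ) = λ^3 + 3λ^2 - 9λ - 27 = (λ - 3)(λ + 3)^2.
λ = -3 has algebraic multiplicity 2; rank(B + 3I) = 2, so geometric multiplicity = 1.
Geometric multiplicity < algebraic multiplicity, so B is not diagonalizable.

No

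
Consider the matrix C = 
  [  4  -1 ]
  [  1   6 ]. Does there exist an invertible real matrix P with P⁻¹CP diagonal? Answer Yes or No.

No

Characteristic polynomial: p(s) = s^2 - 10s + 25 = (s - 5)^2.
s = 5 has algebraic multiplicity 2; rank(C − 5I) = 1, so geometric multiplicity = 1.
Geometric multiplicity < algebraic multiplicity, so C is not diagonalizable.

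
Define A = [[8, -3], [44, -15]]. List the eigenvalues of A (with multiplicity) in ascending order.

Characteristic polynomial: p(r) = r^2 + 7r + 12 = (r + 3)(r + 4).
Roots (with multiplicity): -4, -3.

-4, -3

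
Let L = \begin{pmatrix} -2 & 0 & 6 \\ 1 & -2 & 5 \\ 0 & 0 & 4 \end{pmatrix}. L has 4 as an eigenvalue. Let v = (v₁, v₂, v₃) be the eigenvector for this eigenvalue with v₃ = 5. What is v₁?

L − 4I = [[-6, 0, 6], [1, -6, 5], [0, 0, 0]].
Solving (L − 4I)v = 0 gives the eigenspace spanned by (5, 5, 5).
With v₃ = 5, v = (5, 5, 5), so v₁ = 5.

5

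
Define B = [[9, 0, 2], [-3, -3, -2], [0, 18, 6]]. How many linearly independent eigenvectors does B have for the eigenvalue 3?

B − 3I = [[6, 0, 2], [-3, -6, -2], [0, 18, 3]].
This matrix has rank 2, so its null space has dimension 3 − 2 = 1.

1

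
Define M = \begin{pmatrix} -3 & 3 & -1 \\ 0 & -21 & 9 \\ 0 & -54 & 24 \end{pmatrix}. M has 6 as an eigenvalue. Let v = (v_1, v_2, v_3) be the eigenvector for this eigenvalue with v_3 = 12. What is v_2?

M − 6I = [[-9, 3, -1], [0, -27, 9], [0, -54, 18]].
Solving (M − 6I)v = 0 gives the eigenspace spanned by (0, 4, 12).
With v_3 = 12, v = (0, 4, 12), so v_2 = 4.

4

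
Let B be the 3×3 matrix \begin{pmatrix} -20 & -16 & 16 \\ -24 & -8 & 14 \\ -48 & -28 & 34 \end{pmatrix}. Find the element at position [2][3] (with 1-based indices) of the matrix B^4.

Characteristic polynomial: λ^3 - 6λ^2 - 16λ + 96 = (λ - 6)(λ - 4)(λ + 4), so the eigenvalues are -4, 4, 6.
λ=4: eigenvector (2, 3, 6).
λ=-4: eigenvector (1, 1, 2).
λ=6: eigenvector (0, -1, -1).
P = [[2, 1, 0], [3, 1, -1], [6, 2, -1]], D = diag(4, -4, 6), P⁻¹ = [[-1, -1, 1], [3, 2, -2], [0, -2, 1]].
B⁴ = P·diag(256, 256, 1296)·P⁻¹ = [[256, 0, 0], [0, 2336, -1040], [0, 2080, -784]].
The requested entry is -1040.

-1040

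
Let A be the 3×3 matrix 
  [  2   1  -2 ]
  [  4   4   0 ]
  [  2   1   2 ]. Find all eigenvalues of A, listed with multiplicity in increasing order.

2, 2, 4

Characteristic polynomial: p(r) = r^3 - 8r^2 + 20r - 16 = (r - 4)(r - 2)^2.
Roots (with multiplicity): 2, 2, 4.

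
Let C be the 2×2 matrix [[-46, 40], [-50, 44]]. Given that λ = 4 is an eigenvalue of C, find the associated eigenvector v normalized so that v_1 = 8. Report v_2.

10

C − 4I = [[-50, 40], [-50, 40]].
Solving (C − 4I)v = 0 gives the eigenspace spanned by (8, 10).
With v_1 = 8, v = (8, 10), so v_2 = 10.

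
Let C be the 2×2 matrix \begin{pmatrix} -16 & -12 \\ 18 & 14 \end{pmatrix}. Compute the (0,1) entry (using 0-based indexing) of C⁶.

Characteristic polynomial: t^2 + 2t - 8 = (t - 2)(t + 4), so the eigenvalues are -4, 2.
t=-4: eigenvector (1, -1).
t=2: eigenvector (-2, 3).
P = [[1, -2], [-1, 3]], D = diag(-4, 2), P⁻¹ = [[3, 2], [1, 1]].
C⁶ = P·diag(4096, 64)·P⁻¹ = [[12160, 8064], [-12096, -8000]].
The requested entry is 8064.

8064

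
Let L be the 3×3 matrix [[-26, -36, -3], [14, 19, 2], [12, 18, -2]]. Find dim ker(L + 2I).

L + 2I = [[-24, -36, -3], [14, 21, 2], [12, 18, 0]].
This matrix has rank 2, so its null space has dimension 3 − 2 = 1.

1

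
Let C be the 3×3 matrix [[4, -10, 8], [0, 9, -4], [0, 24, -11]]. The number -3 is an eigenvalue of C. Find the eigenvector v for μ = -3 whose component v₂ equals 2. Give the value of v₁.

-4

C + 3I = [[7, -10, 8], [0, 12, -4], [0, 24, -8]].
Solving (C + 3I)v = 0 gives the eigenspace spanned by (-4, 2, 6).
With v₂ = 2, v = (-4, 2, 6), so v₁ = -4.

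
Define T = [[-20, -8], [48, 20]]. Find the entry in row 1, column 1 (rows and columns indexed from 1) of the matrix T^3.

-320

Characteristic polynomial: s^2 - 16 = (s - 4)(s + 4), so the eigenvalues are -4, 4.
s=-4: eigenvector (1, -2).
s=4: eigenvector (-1, 3).
P = [[1, -1], [-2, 3]], D = diag(-4, 4), P⁻¹ = [[3, 1], [2, 1]].
T³ = P·diag(-64, 64)·P⁻¹ = [[-320, -128], [768, 320]].
The requested entry is -320.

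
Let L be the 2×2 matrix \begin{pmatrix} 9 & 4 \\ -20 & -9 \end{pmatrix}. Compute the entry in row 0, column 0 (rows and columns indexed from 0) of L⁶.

Characteristic polynomial: t^2 - 1 = (t - 1)(t + 1), so the eigenvalues are -1, 1.
t=1: eigenvector (1, -2).
t=-1: eigenvector (2, -5).
P = [[1, 2], [-2, -5]], D = diag(1, -1), P⁻¹ = [[5, 2], [-2, -1]].
L⁶ = P·diag(1, 1)·P⁻¹ = [[1, 0], [0, 1]].
The requested entry is 1.

1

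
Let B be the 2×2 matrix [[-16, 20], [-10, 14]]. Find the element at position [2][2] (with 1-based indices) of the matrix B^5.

Characteristic polynomial: λ^2 + 2λ - 24 = (λ - 4)(λ + 6), so the eigenvalues are -6, 4.
λ=4: eigenvector (1, 1).
λ=-6: eigenvector (-2, -1).
P = [[1, -2], [1, -1]], D = diag(4, -6), P⁻¹ = [[-1, 2], [-1, 1]].
B⁵ = P·diag(1024, -7776)·P⁻¹ = [[-16576, 17600], [-8800, 9824]].
The requested entry is 9824.

9824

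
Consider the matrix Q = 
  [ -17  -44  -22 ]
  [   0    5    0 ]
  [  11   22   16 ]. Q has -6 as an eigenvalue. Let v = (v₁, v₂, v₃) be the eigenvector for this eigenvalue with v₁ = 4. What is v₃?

-2

Q + 6I = [[-11, -44, -22], [0, 11, 0], [11, 22, 22]].
Solving (Q + 6I)v = 0 gives the eigenspace spanned by (4, 0, -2).
With v₁ = 4, v = (4, 0, -2), so v₃ = -2.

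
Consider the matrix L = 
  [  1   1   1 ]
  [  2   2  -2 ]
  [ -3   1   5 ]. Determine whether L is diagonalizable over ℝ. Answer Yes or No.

Characteristic polynomial: p(μ) = μ^3 - 8μ^2 + 20μ - 16 = (μ - 4)(μ - 2)^2.
μ = 2 has algebraic multiplicity 2; rank(L − 2I) = 2, so geometric multiplicity = 1.
Geometric multiplicity < algebraic multiplicity, so L is not diagonalizable.

No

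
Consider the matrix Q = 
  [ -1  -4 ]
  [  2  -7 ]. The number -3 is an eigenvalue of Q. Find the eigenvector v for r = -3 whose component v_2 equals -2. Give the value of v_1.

Q + 3I = [[2, -4], [2, -4]].
Solving (Q + 3I)v = 0 gives the eigenspace spanned by (-4, -2).
With v_2 = -2, v = (-4, -2), so v_1 = -4.

-4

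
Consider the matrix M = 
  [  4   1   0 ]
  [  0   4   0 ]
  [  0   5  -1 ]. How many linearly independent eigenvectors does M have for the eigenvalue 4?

M − 4I = [[0, 1, 0], [0, 0, 0], [0, 5, -5]].
This matrix has rank 2, so its null space has dimension 3 − 2 = 1.

1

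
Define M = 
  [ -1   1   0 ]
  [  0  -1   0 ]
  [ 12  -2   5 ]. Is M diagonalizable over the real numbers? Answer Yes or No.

No

Characteristic polynomial: p(μ) = μ^3 - 3μ^2 - 9μ - 5 = (μ - 5)(μ + 1)^2.
μ = -1 has algebraic multiplicity 2; rank(M + 1I) = 2, so geometric multiplicity = 1.
Geometric multiplicity < algebraic multiplicity, so M is not diagonalizable.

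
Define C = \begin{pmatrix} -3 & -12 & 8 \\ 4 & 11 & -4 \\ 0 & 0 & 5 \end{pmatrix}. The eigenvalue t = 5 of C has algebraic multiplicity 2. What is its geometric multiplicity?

2

C − 5I = [[-8, -12, 8], [4, 6, -4], [0, 0, 0]].
This matrix has rank 1, so its null space has dimension 3 − 1 = 2.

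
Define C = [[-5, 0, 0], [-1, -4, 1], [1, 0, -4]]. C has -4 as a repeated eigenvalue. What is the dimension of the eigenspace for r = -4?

C + 4I = [[-1, 0, 0], [-1, 0, 1], [1, 0, 0]].
This matrix has rank 2, so its null space has dimension 3 − 2 = 1.

1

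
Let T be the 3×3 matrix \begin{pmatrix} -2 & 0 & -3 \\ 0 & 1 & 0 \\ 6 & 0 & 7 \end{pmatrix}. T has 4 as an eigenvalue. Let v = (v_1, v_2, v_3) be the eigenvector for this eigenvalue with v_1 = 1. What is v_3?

-2

T − 4I = [[-6, 0, -3], [0, -3, 0], [6, 0, 3]].
Solving (T − 4I)v = 0 gives the eigenspace spanned by (1, 0, -2).
With v_1 = 1, v = (1, 0, -2), so v_3 = -2.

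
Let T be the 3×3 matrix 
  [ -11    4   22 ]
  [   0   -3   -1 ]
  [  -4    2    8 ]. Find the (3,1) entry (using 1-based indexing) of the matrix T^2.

Characteristic polynomial: μ^3 + 6μ^2 + 11μ + 6 = (μ + 1)(μ + 2)(μ + 3), so the eigenvalues are -3, -2, -1.
μ=-3: eigenvector (1, 2, 0).
μ=-1: eigenvector (4, -1, 2).
μ=-2: eigenvector (2, -1, 1).
P = [[1, 4, 2], [2, -1, -1], [0, 2, 1]], D = diag(-3, -1, -2), P⁻¹ = [[1, 0, -2], [-2, 1, 5], [4, -2, -9]].
T² = P·diag(9, 1, 4)·P⁻¹ = [[33, -12, -70], [4, 7, -5], [12, -6, -26]].
The requested entry is 12.

12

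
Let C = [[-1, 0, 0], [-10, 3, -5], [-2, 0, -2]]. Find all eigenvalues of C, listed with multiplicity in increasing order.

-2, -1, 3

Characteristic polynomial: p(λ) = λ^3 - 7λ - 6 = (λ - 3)(λ + 1)(λ + 2).
Roots (with multiplicity): -2, -1, 3.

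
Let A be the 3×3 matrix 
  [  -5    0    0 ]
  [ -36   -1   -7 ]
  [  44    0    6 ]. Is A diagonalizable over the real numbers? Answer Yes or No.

Characteristic polynomial: p(s) = s^3 - 31s - 30 = (s - 6)(s + 1)(s + 5).
All 3 eigenvalues are distinct, so A is diagonalizable.

Yes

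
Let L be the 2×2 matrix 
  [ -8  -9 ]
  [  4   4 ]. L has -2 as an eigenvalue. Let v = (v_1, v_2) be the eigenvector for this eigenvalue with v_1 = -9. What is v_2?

L + 2I = [[-6, -9], [4, 6]].
Solving (L + 2I)v = 0 gives the eigenspace spanned by (-9, 6).
With v_1 = -9, v = (-9, 6), so v_2 = 6.

6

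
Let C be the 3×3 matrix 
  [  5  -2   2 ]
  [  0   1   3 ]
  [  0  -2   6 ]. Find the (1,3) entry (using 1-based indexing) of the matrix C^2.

16

Characteristic polynomial: λ^3 - 12λ^2 + 47λ - 60 = (λ - 5)(λ - 4)(λ - 3), so the eigenvalues are 3, 4, 5.
λ=5: eigenvector (1, 0, 0).
λ=3: eigenvector (1, 3, 2).
λ=4: eigenvector (0, 1, 1).
P = [[1, 1, 0], [0, 3, 1], [0, 2, 1]], D = diag(5, 3, 4), P⁻¹ = [[1, -1, 1], [0, 1, -1], [0, -2, 3]].
C² = P·diag(25, 9, 16)·P⁻¹ = [[25, -16, 16], [0, -5, 21], [0, -14, 30]].
The requested entry is 16.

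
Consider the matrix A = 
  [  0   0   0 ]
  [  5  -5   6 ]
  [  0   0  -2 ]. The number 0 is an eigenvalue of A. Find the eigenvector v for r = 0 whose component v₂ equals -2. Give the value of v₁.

A = [[0, 0, 0], [5, -5, 6], [0, 0, -2]].
Solving (A)v = 0 gives the eigenspace spanned by (-2, -2, 0).
With v₂ = -2, v = (-2, -2, 0), so v₁ = -2.

-2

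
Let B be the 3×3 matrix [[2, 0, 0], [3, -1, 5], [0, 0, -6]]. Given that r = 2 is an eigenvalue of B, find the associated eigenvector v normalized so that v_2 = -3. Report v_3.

B − 2I = [[0, 0, 0], [3, -3, 5], [0, 0, -8]].
Solving (B − 2I)v = 0 gives the eigenspace spanned by (-3, -3, 0).
With v_2 = -3, v = (-3, -3, 0), so v_3 = 0.

0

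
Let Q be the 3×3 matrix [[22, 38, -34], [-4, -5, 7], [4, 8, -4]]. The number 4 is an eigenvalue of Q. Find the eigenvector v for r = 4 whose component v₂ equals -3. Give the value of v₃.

3

Q − 4I = [[18, 38, -34], [-4, -9, 7], [4, 8, -8]].
Solving (Q − 4I)v = 0 gives the eigenspace spanned by (12, -3, 3).
With v₂ = -3, v = (12, -3, 3), so v₃ = 3.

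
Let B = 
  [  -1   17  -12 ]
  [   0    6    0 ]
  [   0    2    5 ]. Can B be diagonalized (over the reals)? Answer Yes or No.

Characteristic polynomial: p(μ) = μ^3 - 10μ^2 + 19μ + 30 = (μ - 6)(μ - 5)(μ + 1).
All 3 eigenvalues are distinct, so B is diagonalizable.

Yes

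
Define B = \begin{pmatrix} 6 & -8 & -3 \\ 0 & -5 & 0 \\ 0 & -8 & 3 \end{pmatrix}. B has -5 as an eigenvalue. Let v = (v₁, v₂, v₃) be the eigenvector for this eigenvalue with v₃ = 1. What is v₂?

1

B + 5I = [[11, -8, -3], [0, 0, 0], [0, -8, 8]].
Solving (B + 5I)v = 0 gives the eigenspace spanned by (1, 1, 1).
With v₃ = 1, v = (1, 1, 1), so v₂ = 1.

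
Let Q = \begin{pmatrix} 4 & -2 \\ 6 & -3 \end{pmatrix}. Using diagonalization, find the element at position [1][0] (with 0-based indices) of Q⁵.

6

Characteristic polynomial: s^2 - s = s(s - 1), so the eigenvalues are 0, 1.
s=0: eigenvector (1, 2).
s=1: eigenvector (-2, -3).
P = [[1, -2], [2, -3]], D = diag(0, 1), P⁻¹ = [[-3, 2], [-2, 1]].
Q⁵ = P·diag(0, 1)·P⁻¹ = [[4, -2], [6, -3]].
The requested entry is 6.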